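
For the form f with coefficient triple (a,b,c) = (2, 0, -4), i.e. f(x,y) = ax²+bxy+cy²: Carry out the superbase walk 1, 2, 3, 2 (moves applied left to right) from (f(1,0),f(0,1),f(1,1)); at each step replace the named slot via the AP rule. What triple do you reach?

start (2,-4,-2) = (f(1,0),f(0,1),f(1,1))
replace slot 1: 2·((-4)+(-2)) − 2 = -14 → (-14,-4,-2)
replace slot 2: 2·((-14)+(-2)) − (-4) = -28 → (-14,-28,-2)
replace slot 3: 2·((-14)+(-28)) − (-2) = -82 → (-14,-28,-82)
replace slot 2: 2·((-14)+(-82)) − (-28) = -164 → (-14,-164,-82)

-14,-164,-82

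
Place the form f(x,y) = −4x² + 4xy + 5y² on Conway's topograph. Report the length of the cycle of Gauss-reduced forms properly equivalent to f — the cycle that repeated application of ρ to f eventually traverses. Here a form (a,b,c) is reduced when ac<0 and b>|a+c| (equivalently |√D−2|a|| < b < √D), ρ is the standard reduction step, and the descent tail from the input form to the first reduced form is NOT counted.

D = 96, ⌊√D⌋ = 9
river: ρ → (5,6,-3)
river: ρ → (-3,6,5)
river: ρ → (5,4,-4)
river: ρ → (-4,4,5)
ρ-cycle length = 4 (tail of 0 descent steps not counted)

4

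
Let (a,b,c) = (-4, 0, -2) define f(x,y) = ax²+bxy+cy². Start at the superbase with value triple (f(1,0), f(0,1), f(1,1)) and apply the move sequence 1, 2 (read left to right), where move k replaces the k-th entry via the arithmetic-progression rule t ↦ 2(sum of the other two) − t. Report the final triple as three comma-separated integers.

start (-4,-2,-6) = (f(1,0),f(0,1),f(1,1))
replace slot 1: 2·((-2)+(-6)) − (-4) = -12 → (-12,-2,-6)
replace slot 2: 2·((-12)+(-6)) − (-2) = -34 → (-12,-34,-6)

-12,-34,-6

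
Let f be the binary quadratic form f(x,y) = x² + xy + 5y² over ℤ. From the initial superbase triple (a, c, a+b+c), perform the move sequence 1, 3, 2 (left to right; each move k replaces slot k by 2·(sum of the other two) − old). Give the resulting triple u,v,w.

start (1,5,7) = (f(1,0),f(0,1),f(1,1))
replace slot 1: 2·(5+7) − 1 = 23 → (23,5,7)
replace slot 3: 2·(23+5) − 7 = 49 → (23,5,49)
replace slot 2: 2·(23+49) − 5 = 139 → (23,139,49)

23,139,49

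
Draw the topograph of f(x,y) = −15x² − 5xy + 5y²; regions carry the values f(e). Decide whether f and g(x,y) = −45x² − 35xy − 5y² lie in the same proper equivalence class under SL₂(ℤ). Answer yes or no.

D₁ = 325, D₂ = 325
river cycle of f (length 2): (5, 15, -5), (-5, 15, 5)
river cycle of g (length 2): (-5, 15, 5), (5, 15, -5)
cycles coincide ⇒ equivalent

yes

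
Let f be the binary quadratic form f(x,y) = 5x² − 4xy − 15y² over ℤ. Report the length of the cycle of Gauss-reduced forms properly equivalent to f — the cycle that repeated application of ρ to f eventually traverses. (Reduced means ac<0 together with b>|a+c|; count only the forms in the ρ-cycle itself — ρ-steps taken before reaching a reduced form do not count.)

D = 316, ⌊√D⌋ = 17
descent: ρ → (-15,4,5)
descent: ρ → (5,16,-3)  [lands on river]
river: ρ → (-3,14,10)
river: ρ → (10,6,-7)
river: ρ → (-7,8,9)
river: ρ → (9,10,-6)
river: ρ → (-6,14,5)
ρ-cycle length = 6 (tail of 2 descent steps not counted)

6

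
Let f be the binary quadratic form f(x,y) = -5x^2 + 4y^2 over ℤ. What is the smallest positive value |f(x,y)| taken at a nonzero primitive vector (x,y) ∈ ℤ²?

descent: ρ → (4,8,-1)  [lands on river]
river: ρ → (-1,8,4)
closes: descent 1, river 2
min |a| on river = 1

1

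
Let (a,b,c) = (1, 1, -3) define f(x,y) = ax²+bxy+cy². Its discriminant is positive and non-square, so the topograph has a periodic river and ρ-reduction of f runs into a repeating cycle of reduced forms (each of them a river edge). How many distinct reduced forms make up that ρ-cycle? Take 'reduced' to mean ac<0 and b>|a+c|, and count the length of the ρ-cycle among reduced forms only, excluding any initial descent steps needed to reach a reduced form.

D = 13, ⌊√D⌋ = 3
descent: ρ → (-3,-1,1)
descent: ρ → (1,3,-1)  [lands on river]
river: ρ → (-1,3,1)
ρ-cycle length = 2 (tail of 2 descent steps not counted)

2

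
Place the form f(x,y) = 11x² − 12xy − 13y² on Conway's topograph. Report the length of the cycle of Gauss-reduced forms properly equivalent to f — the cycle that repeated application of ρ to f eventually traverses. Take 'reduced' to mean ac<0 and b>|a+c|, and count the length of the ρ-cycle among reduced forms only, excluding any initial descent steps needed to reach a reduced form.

D = 716, ⌊√D⌋ = 26
descent: ρ → (-13,12,11)  [lands on river]
river: ρ → (11,10,-14)
river: ρ → (-14,18,7)
river: ρ → (7,24,-5)
river: ρ → (-5,26,2)
river: ρ → (2,26,-5)
river: ρ → (-5,24,7)
river: ρ → (7,18,-14)
river: ρ → (-14,10,11)
river: ρ → (11,12,-13)
river: ρ → (-13,14,10)
river: ρ → (10,26,-1)
river: ρ → (-1,26,10)
river: ρ → (10,14,-13)
ρ-cycle length = 14 (tail of 1 descent step not counted)

14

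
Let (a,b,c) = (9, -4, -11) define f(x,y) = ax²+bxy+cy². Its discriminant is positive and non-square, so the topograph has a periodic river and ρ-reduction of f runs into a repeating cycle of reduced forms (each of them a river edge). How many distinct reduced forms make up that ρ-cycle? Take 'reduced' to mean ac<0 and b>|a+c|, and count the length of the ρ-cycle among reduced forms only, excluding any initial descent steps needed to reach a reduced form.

D = 412, ⌊√D⌋ = 20
descent: ρ → (-11,4,9)  [lands on river]
river: ρ → (9,14,-6)
river: ρ → (-6,10,13)
river: ρ → (13,16,-3)
river: ρ → (-3,20,1)
river: ρ → (1,20,-3)
river: ρ → (-3,16,13)
river: ρ → (13,10,-6)
river: ρ → (-6,14,9)
river: ρ → (9,4,-11)
river: ρ → (-11,18,2)
river: ρ → (2,18,-11)
ρ-cycle length = 12 (tail of 1 descent step not counted)

12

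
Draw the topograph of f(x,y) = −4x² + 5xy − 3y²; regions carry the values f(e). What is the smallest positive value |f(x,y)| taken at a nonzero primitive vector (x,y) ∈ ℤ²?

translate: b→3 (≡-5 mod 8), so (4,-5,3)→(4,3,2)
flip: (4,3,2)→(2,-3,4)
translate: b→1 (≡-3 mod 4), so (2,-3,4)→(2,1,3)
reduced (well bottom): (2,1,3) with a≤c, −a<b≤a
well minimum |f| = |-2| = 2 (negative-definite)

2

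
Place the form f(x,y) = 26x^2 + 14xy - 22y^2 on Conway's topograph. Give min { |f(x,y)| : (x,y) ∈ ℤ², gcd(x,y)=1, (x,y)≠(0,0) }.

river: ρ → (-22,30,18)
river: ρ → (18,42,-10)
river: ρ → (-10,38,26)
river: ρ → (26,14,-22)
closes: descent 0, river 4
min |a| on river = 10

10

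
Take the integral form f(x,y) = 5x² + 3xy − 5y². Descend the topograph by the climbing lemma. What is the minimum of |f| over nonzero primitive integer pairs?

river: ρ → (-5,7,3)
river: ρ → (3,5,-7)
river: ρ → (-7,9,1)
river: ρ → (1,9,-7)
river: ρ → (-7,5,3)
river: ρ → (3,7,-5)
river: ρ → (-5,3,5)
river: ρ → (5,7,-3)
river: ρ → (-3,5,7)
river: ρ → (7,9,-1)
river: ρ → (-1,9,7)
river: ρ → (7,5,-3)
river: ρ → (-3,7,5)
river: ρ → (5,3,-5)
closes: descent 0, river 14
min |a| on river = 1

1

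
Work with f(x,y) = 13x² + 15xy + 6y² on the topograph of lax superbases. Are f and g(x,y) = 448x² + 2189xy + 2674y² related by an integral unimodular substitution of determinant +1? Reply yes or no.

D₁ = -87, D₂ = -87
f: translate: b→-11 (≡15 mod 26), so (13,15,6)→(13,-11,4)
f: flip: (13,-11,4)→(4,11,13)
f: translate: b→3 (≡11 mod 8), so (4,11,13)→(4,3,6)
f: reduced (well bottom): (4,3,6) with a≤c, −a<b≤a
g: translate: b→397 (≡2189 mod 896), so (448,2189,2674)→(448,397,88)
g: flip: (448,397,88)→(88,-397,448)
g: translate: b→-45 (≡-397 mod 176), so (88,-397,448)→(88,-45,6)
g: flip: (88,-45,6)→(6,45,88)
g: translate: b→-3 (≡45 mod 12), so (6,45,88)→(6,-3,4)
g: flip: (6,-3,4)→(4,3,6)
g: reduced (well bottom): (4,3,6) with a≤c, −a<b≤a
reduced forms (4, 3, 6) vs (4, 3, 6) ⇒ equivalent

yes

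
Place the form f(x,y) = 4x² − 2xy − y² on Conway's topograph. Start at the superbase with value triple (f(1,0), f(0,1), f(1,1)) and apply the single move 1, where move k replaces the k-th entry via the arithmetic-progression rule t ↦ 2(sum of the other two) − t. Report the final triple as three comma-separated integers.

start (4,-1,1) = (f(1,0),f(0,1),f(1,1))
replace slot 1: 2·((-1)+1) − 4 = -4 → (-4,-1,1)

-4,-1,1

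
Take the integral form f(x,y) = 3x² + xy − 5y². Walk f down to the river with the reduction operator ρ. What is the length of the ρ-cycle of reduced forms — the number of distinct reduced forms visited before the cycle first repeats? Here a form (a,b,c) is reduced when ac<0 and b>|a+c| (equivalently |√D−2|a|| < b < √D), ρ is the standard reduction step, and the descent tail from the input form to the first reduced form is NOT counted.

D = 61, ⌊√D⌋ = 7
descent: ρ → (-5,-1,3)
descent: ρ → (3,7,-1)  [lands on river]
river: ρ → (-1,7,3)
river: ρ → (3,5,-3)
river: ρ → (-3,7,1)
river: ρ → (1,7,-3)
river: ρ → (-3,5,3)
ρ-cycle length = 6 (tail of 2 descent steps not counted)

6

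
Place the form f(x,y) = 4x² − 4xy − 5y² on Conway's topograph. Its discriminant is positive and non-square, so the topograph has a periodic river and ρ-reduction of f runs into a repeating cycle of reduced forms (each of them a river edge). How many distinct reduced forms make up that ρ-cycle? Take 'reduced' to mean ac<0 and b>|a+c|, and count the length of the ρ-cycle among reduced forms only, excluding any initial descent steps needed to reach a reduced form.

D = 96, ⌊√D⌋ = 9
descent: ρ → (-5,4,4)  [lands on river]
river: ρ → (4,4,-5)
river: ρ → (-5,6,3)
river: ρ → (3,6,-5)
ρ-cycle length = 4 (tail of 1 descent step not counted)

4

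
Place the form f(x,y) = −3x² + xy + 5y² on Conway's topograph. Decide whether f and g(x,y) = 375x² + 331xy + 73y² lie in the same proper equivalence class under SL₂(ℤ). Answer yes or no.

D₁ = 61, D₂ = 61
river cycle of f (length 6): (-3, 7, 1), (1, 7, -3), (-3, 5, 3), (3, 7, -1), (-1, 7, 3), (3, 5, -3)
river cycle of g (length 6): (-3, 7, 1), (1, 7, -3), (-3, 5, 3), (3, 7, -1), (-1, 7, 3), (3, 5, -3)
cycles coincide ⇒ equivalent

yes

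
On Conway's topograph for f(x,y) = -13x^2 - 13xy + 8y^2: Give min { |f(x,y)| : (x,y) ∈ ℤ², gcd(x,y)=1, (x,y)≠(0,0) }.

descent: ρ → (8,13,-13)  [lands on river]
river: ρ → (-13,13,8)
river: ρ → (8,19,-7)
river: ρ → (-7,23,2)
river: ρ → (2,21,-18)
river: ρ → (-18,15,5)
river: ρ → (5,15,-18)
river: ρ → (-18,21,2)
river: ρ → (2,23,-7)
river: ρ → (-7,19,8)
closes: descent 1, river 10
min |a| on river = 2

2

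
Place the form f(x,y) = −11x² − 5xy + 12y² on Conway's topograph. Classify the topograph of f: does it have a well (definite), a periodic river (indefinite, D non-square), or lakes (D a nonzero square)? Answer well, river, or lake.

D = b²−4ac = (-5)² − 4·(-11)·12 = 553
D > 0 non-square ⇒ indefinite ⇒ periodic river

river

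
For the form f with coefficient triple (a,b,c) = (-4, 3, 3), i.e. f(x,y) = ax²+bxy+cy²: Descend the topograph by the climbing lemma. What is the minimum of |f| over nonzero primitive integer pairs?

river: ρ → (3,3,-4)
river: ρ → (-4,5,2)
river: ρ → (2,7,-1)
river: ρ → (-1,7,2)
river: ρ → (2,5,-4)
river: ρ → (-4,3,3)
closes: descent 0, river 6
min |a| on river = 1

1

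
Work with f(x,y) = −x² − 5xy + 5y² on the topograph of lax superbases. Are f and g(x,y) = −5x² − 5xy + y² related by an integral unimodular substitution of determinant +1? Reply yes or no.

D₁ = 45, D₂ = 45
river cycle of f (length 2): (5, 5, -1), (-1, 5, 5)
river cycle of g (length 2): (1, 5, -5), (-5, 5, 1)
cycles differ ⇒ inequivalent

no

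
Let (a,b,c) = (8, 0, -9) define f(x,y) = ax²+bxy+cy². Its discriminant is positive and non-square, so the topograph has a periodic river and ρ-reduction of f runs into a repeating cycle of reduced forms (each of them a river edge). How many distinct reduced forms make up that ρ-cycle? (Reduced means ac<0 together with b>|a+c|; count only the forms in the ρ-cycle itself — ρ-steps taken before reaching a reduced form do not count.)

D = 288, ⌊√D⌋ = 16
descent: ρ → (-9,0,8)
descent: ρ → (8,16,-1)  [lands on river]
river: ρ → (-1,16,8)
ρ-cycle length = 2 (tail of 2 descent steps not counted)

2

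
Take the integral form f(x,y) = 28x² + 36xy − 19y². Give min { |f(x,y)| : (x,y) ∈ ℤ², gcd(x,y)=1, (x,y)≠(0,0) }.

river: ρ → (-19,40,24)
river: ρ → (24,56,-3)
river: ρ → (-3,58,5)
river: ρ → (5,52,-36)
river: ρ → (-36,20,21)
river: ρ → (21,22,-35)
river: ρ → (-35,48,8)
river: ρ → (8,48,-35)
river: ρ → (-35,22,21)
river: ρ → (21,20,-36)
river: ρ → (-36,52,5)
river: ρ → (5,58,-3)
river: ρ → (-3,56,24)
river: ρ → (24,40,-19)
river: ρ → (-19,36,28)
river: ρ → (28,20,-27)
river: ρ → (-27,34,21)
river: ρ → (21,50,-11)
river: ρ → (-11,38,45)
river: ρ → (45,52,-4)
river: ρ → (-4,52,45)
river: ρ → (45,38,-11)
river: ρ → (-11,50,21)
river: ρ → (21,34,-27)
river: ρ → (-27,20,28)
river: ρ → (28,36,-19)
closes: descent 0, river 26
min |a| on river = 3

3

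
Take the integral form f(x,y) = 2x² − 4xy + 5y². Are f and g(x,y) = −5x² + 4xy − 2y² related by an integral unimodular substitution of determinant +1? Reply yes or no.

D₁ = -24, D₂ = -24
f: translate: b→0 (≡-4 mod 4), so (2,-4,5)→(2,0,3)
f: reduced (well bottom): (2,0,3) with a≤c, −a<b≤a
g is negative-definite; reduce −g:
−g: flip: (5,-4,2)→(2,4,5)
−g: translate: b→0 (≡4 mod 4), so (2,4,5)→(2,0,3)
−g: reduced (well bottom): (2,0,3) with a≤c, −a<b≤a
flip sign back: reduced form of g is (-2,0,-3)
reduced forms (2, 0, 3) vs (-2, 0, -3) ⇒ inequivalent

no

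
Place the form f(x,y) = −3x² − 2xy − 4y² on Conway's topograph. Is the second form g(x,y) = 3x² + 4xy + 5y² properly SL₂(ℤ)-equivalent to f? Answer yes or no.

D₁ = -44, D₂ = -44
f is negative-definite; reduce −f:
−f: reduced (well bottom): (3,2,4) with a≤c, −a<b≤a
flip sign back: reduced form of f is (-3,-2,-4)
g: translate: b→-2 (≡4 mod 6), so (3,4,5)→(3,-2,4)
g: reduced (well bottom): (3,-2,4) with a≤c, −a<b≤a
reduced forms (-3, -2, -4) vs (3, -2, 4) ⇒ inequivalent

no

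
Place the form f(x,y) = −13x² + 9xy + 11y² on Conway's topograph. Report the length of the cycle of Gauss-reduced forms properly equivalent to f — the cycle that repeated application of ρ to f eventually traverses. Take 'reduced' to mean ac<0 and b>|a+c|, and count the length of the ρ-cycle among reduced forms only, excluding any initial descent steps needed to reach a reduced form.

D = 653, ⌊√D⌋ = 25
river: ρ → (11,13,-11)
river: ρ → (-11,9,13)
river: ρ → (13,17,-7)
river: ρ → (-7,25,1)
river: ρ → (1,25,-7)
river: ρ → (-7,17,13)
river: ρ → (13,9,-11)
river: ρ → (-11,13,11)
river: ρ → (11,9,-13)
river: ρ → (-13,17,7)
river: ρ → (7,25,-1)
river: ρ → (-1,25,7)
river: ρ → (7,17,-13)
river: ρ → (-13,9,11)
ρ-cycle length = 14 (tail of 0 descent steps not counted)

14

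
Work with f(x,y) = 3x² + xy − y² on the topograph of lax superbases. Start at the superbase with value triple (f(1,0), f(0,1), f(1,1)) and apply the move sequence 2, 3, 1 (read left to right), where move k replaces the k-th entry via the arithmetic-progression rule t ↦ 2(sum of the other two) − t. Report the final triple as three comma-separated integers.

start (3,-1,3) = (f(1,0),f(0,1),f(1,1))
replace slot 2: 2·(3+3) − (-1) = 13 → (3,13,3)
replace slot 3: 2·(3+13) − 3 = 29 → (3,13,29)
replace slot 1: 2·(13+29) − 3 = 81 → (81,13,29)

81,13,29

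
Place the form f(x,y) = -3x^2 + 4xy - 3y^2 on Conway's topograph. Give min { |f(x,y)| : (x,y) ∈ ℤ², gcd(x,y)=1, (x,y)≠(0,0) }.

translate: b→2 (≡-4 mod 6), so (3,-4,3)→(3,2,2)
flip: (3,2,2)→(2,-2,3)
translate: b→2 (≡-2 mod 4), so (2,-2,3)→(2,2,3)
reduced (well bottom): (2,2,3) with a≤c, −a<b≤a
well minimum |f| = |-2| = 2 (negative-definite)

2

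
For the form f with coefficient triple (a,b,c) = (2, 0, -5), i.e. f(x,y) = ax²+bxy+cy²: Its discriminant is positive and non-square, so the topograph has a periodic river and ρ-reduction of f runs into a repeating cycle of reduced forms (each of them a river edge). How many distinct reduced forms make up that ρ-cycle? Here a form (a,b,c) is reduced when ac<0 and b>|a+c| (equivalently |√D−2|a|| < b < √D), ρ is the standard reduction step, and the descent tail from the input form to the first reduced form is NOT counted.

D = 40, ⌊√D⌋ = 6
descent: ρ → (-5,0,2)
descent: ρ → (2,4,-3)  [lands on river]
river: ρ → (-3,2,3)
river: ρ → (3,4,-2)
river: ρ → (-2,4,3)
river: ρ → (3,2,-3)
river: ρ → (-3,4,2)
ρ-cycle length = 6 (tail of 2 descent steps not counted)

6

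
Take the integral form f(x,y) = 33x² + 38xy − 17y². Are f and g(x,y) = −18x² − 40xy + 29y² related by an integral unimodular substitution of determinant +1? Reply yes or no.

D₁ = 3688, D₂ = 3688
river cycle of f (length 38): (-17, 30, 41), (41, 52, -6), (-6, 56, 23), (23, 36, -26), (-26, 16, 33), (33, 50, -9), (-9, 58, 9), (9, 50, -33), (-33, 16, 26), (26, 36, -23), … (28 more)
river cycle of g (length 34): (29, 40, -18), (-18, 32, 37), (37, 42, -13), (-13, 36, 46), (46, 56, -3), (-3, 58, 27), (27, 50, -11), (-11, 60, 2), (2, 60, -11), (-11, 50, 27), … (24 more)
cycles differ ⇒ inequivalent

no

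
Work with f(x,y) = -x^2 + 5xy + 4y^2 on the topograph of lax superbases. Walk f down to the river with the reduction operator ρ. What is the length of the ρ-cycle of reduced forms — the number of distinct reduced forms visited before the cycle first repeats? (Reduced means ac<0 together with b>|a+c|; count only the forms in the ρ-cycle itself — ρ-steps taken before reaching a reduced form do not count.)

D = 41, ⌊√D⌋ = 6
river: ρ → (4,3,-2)
river: ρ → (-2,5,2)
river: ρ → (2,3,-4)
river: ρ → (-4,5,1)
river: ρ → (1,5,-4)
river: ρ → (-4,3,2)
river: ρ → (2,5,-2)
river: ρ → (-2,3,4)
river: ρ → (4,5,-1)
river: ρ → (-1,5,4)
ρ-cycle length = 10 (tail of 0 descent steps not counted)

10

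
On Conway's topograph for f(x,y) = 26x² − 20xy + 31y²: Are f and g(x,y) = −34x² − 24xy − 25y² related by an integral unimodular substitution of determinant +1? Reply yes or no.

D₁ = -2824, D₂ = -2824
f: reduced (well bottom): (26,-20,31) with a≤c, −a<b≤a
g is negative-definite; reduce −g:
−g: flip: (34,24,25)→(25,-24,34)
−g: reduced (well bottom): (25,-24,34) with a≤c, −a<b≤a
flip sign back: reduced form of g is (-25,24,-34)
reduced forms (26, -20, 31) vs (-25, 24, -34) ⇒ inequivalent

no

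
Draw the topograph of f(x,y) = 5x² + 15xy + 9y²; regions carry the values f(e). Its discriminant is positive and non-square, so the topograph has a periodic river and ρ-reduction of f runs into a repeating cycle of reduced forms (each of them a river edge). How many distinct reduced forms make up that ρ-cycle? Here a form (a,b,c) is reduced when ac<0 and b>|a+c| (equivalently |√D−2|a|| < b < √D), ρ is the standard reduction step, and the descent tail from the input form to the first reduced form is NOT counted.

D = 45, ⌊√D⌋ = 6
descent: ρ → (9,3,-1)
descent: ρ → (-1,5,5)  [lands on river]
river: ρ → (5,5,-1)
ρ-cycle length = 2 (tail of 2 descent steps not counted)

2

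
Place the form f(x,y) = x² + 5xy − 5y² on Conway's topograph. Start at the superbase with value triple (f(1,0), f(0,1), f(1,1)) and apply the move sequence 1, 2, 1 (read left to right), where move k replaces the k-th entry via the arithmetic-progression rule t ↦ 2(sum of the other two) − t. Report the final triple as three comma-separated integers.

start (1,-5,1) = (f(1,0),f(0,1),f(1,1))
replace slot 1: 2·((-5)+1) − 1 = -9 → (-9,-5,1)
replace slot 2: 2·((-9)+1) − (-5) = -11 → (-9,-11,1)
replace slot 1: 2·((-11)+1) − (-9) = -11 → (-11,-11,1)

-11,-11,1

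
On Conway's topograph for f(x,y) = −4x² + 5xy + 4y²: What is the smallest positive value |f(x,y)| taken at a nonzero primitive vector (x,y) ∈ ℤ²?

river: ρ → (4,3,-5)
river: ρ → (-5,7,2)
river: ρ → (2,9,-1)
river: ρ → (-1,9,2)
river: ρ → (2,7,-5)
river: ρ → (-5,3,4)
river: ρ → (4,5,-4)
river: ρ → (-4,3,5)
river: ρ → (5,7,-2)
river: ρ → (-2,9,1)
river: ρ → (1,9,-2)
river: ρ → (-2,7,5)
river: ρ → (5,3,-4)
river: ρ → (-4,5,4)
closes: descent 0, river 14
min |a| on river = 1

1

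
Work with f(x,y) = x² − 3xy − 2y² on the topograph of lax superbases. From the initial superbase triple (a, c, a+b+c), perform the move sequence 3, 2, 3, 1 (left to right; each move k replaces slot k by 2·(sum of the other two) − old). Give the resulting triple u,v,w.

start (1,-2,-4) = (f(1,0),f(0,1),f(1,1))
replace slot 3: 2·(1+(-2)) − (-4) = 2 → (1,-2,2)
replace slot 2: 2·(1+2) − (-2) = 8 → (1,8,2)
replace slot 3: 2·(1+8) − 2 = 16 → (1,8,16)
replace slot 1: 2·(8+16) − 1 = 47 → (47,8,16)

47,8,16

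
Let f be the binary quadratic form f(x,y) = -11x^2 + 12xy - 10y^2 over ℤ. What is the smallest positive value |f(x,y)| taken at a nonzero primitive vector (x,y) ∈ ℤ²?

translate: b→10 (≡-12 mod 22), so (11,-12,10)→(11,10,9)
flip: (11,10,9)→(9,-10,11)
translate: b→8 (≡-10 mod 18), so (9,-10,11)→(9,8,10)
reduced (well bottom): (9,8,10) with a≤c, −a<b≤a
well minimum |f| = |-9| = 9 (negative-definite)

9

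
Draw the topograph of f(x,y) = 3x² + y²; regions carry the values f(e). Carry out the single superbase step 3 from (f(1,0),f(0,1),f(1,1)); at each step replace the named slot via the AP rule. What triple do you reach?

start (3,1,4) = (f(1,0),f(0,1),f(1,1))
replace slot 3: 2·(3+1) − 4 = 4 → (3,1,4)

3,1,4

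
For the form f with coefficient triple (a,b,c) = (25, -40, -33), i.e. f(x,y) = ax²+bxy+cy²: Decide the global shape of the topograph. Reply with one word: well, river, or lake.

D = b²−4ac = (-40)² − 4·25·(-33) = 4900
D = 70² is a perfect square ⇒ form factors over ℤ ⇒ lakes

lake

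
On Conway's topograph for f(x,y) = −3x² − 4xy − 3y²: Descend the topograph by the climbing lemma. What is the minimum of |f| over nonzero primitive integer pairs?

translate: b→-2 (≡4 mod 6), so (3,4,3)→(3,-2,2)
flip: (3,-2,2)→(2,2,3)
reduced (well bottom): (2,2,3) with a≤c, −a<b≤a
well minimum |f| = |-2| = 2 (negative-definite)

2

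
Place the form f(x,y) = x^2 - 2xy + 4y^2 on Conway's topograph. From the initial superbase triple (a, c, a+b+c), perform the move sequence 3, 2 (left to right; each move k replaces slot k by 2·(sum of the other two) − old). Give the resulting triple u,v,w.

start (1,4,3) = (f(1,0),f(0,1),f(1,1))
replace slot 3: 2·(1+4) − 3 = 7 → (1,4,7)
replace slot 2: 2·(1+7) − 4 = 12 → (1,12,7)

1,12,7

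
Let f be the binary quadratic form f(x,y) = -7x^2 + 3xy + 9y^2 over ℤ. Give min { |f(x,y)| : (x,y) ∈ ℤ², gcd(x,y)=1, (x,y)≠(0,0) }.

river: ρ → (9,15,-1)
river: ρ → (-1,15,9)
river: ρ → (9,3,-7)
river: ρ → (-7,11,5)
river: ρ → (5,9,-9)
river: ρ → (-9,9,5)
river: ρ → (5,11,-7)
river: ρ → (-7,3,9)
closes: descent 0, river 8
min |a| on river = 1

1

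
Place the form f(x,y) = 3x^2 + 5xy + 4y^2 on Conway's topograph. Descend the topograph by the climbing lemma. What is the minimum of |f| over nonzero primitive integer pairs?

translate: b→-1 (≡5 mod 6), so (3,5,4)→(3,-1,2)
flip: (3,-1,2)→(2,1,3)
reduced (well bottom): (2,1,3) with a≤c, −a<b≤a
well minimum = a = 2

2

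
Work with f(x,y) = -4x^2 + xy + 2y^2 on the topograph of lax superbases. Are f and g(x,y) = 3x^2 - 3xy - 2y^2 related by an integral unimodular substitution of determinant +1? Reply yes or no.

D₁ = 33, D₂ = 33
river cycle of f (length 4): (2, 3, -3), (-3, 3, 2), (2, 5, -1), (-1, 5, 2)
river cycle of g (length 4): (-2, 3, 3), (3, 3, -2), (-2, 5, 1), (1, 5, -2)
cycles differ ⇒ inequivalent

no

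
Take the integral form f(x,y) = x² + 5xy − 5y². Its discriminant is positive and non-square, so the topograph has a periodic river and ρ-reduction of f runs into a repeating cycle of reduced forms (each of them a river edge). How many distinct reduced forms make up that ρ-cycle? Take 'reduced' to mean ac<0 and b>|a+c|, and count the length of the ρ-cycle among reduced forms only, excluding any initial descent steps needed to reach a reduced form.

D = 45, ⌊√D⌋ = 6
river: ρ → (-5,5,1)
river: ρ → (1,5,-5)
ρ-cycle length = 2 (tail of 0 descent steps not counted)

2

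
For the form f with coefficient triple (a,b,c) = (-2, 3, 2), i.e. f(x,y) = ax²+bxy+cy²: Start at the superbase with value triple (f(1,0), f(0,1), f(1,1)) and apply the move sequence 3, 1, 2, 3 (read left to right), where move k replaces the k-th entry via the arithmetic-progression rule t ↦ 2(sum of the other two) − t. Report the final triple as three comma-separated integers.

start (-2,2,3) = (f(1,0),f(0,1),f(1,1))
replace slot 3: 2·((-2)+2) − 3 = -3 → (-2,2,-3)
replace slot 1: 2·(2+(-3)) − (-2) = 0 → (0,2,-3)
replace slot 2: 2·(0+(-3)) − 2 = -8 → (0,-8,-3)
replace slot 3: 2·(0+(-8)) − (-3) = -13 → (0,-8,-13)

0,-8,-13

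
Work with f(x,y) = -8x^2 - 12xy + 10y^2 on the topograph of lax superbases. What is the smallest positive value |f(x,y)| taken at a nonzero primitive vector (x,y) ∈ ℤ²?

descent: ρ → (10,12,-8)  [lands on river]
river: ρ → (-8,20,2)
river: ρ → (2,20,-8)
river: ρ → (-8,12,10)
river: ρ → (10,8,-10)
river: ρ → (-10,12,8)
river: ρ → (8,20,-2)
river: ρ → (-2,20,8)
river: ρ → (8,12,-10)
river: ρ → (-10,8,10)
closes: descent 1, river 10
min |a| on river = 2

2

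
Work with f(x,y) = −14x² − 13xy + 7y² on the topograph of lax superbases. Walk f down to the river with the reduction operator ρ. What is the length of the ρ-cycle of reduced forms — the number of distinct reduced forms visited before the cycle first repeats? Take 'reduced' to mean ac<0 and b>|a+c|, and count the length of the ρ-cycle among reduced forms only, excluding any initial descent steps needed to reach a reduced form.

D = 561, ⌊√D⌋ = 23
descent: ρ → (7,13,-14)  [lands on river]
river: ρ → (-14,15,6)
river: ρ → (6,21,-5)
river: ρ → (-5,19,10)
river: ρ → (10,21,-3)
river: ρ → (-3,21,10)
river: ρ → (10,19,-5)
river: ρ → (-5,21,6)
river: ρ → (6,15,-14)
river: ρ → (-14,13,7)
river: ρ → (7,15,-12)
river: ρ → (-12,9,10)
river: ρ → (10,11,-11)
river: ρ → (-11,11,10)
river: ρ → (10,9,-12)
river: ρ → (-12,15,7)
ρ-cycle length = 16 (tail of 1 descent step not counted)

16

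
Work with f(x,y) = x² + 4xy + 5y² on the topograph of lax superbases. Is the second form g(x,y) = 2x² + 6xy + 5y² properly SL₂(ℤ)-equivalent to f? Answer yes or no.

D₁ = -4, D₂ = -4
f: translate: b→0 (≡4 mod 2), so (1,4,5)→(1,0,1)
f: reduced (well bottom): (1,0,1) with a≤c, −a<b≤a
g: translate: b→2 (≡6 mod 4), so (2,6,5)→(2,2,1)
g: flip: (2,2,1)→(1,-2,2)
g: translate: b→0 (≡-2 mod 2), so (1,-2,2)→(1,0,1)
g: reduced (well bottom): (1,0,1) with a≤c, −a<b≤a
reduced forms (1, 0, 1) vs (1, 0, 1) ⇒ equivalent

yes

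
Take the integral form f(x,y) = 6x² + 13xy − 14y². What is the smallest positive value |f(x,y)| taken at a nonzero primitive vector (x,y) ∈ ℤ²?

river: ρ → (-14,15,5)
river: ρ → (5,15,-14)
river: ρ → (-14,13,6)
river: ρ → (6,11,-16)
river: ρ → (-16,21,1)
river: ρ → (1,21,-16)
river: ρ → (-16,11,6)
river: ρ → (6,13,-14)
closes: descent 0, river 8
min |a| on river = 1

1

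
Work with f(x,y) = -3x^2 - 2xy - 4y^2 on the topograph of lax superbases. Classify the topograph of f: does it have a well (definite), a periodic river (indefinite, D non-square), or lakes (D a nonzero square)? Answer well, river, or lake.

D = b²−4ac = (-2)² − 4·(-3)·(-4) = -44
D < 0 ⇒ definite ⇒ every region one sign ⇒ single well

well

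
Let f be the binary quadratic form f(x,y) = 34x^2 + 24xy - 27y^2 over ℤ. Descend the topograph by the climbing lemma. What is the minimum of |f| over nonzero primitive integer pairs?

river: ρ → (-27,30,31)
river: ρ → (31,32,-26)
river: ρ → (-26,20,37)
river: ρ → (37,54,-9)
river: ρ → (-9,54,37)
river: ρ → (37,20,-26)
river: ρ → (-26,32,31)
river: ρ → (31,30,-27)
river: ρ → (-27,24,34)
river: ρ → (34,44,-17)
river: ρ → (-17,58,13)
river: ρ → (13,46,-41)
river: ρ → (-41,36,18)
river: ρ → (18,36,-41)
river: ρ → (-41,46,13)
river: ρ → (13,58,-17)
river: ρ → (-17,44,34)
river: ρ → (34,24,-27)
closes: descent 0, river 18
min |a| on river = 9

9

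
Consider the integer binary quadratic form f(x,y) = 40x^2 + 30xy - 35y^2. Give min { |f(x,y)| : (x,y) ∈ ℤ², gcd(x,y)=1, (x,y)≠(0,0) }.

river: ρ → (-35,40,35)
river: ρ → (35,30,-40)
river: ρ → (-40,50,25)
river: ρ → (25,50,-40)
river: ρ → (-40,30,35)
river: ρ → (35,40,-35)
river: ρ → (-35,30,40)
river: ρ → (40,50,-25)
river: ρ → (-25,50,40)
river: ρ → (40,30,-35)
closes: descent 0, river 10
min |a| on river = 25

25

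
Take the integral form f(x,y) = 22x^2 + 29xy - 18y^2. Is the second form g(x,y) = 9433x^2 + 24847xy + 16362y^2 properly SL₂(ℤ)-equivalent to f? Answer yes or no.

D₁ = 2425, D₂ = 2425
river cycle of f (length 50): (-18, 43, 8), (8, 37, -33), (-33, 29, 12), (12, 43, -12), (-12, 29, 33), (33, 37, -8), (-8, 43, 18), (18, 29, -22), (-22, 15, 25), (25, 35, -12), … (40 more)
river cycle of g (length 50): (22, 29, -18), (-18, 43, 8), (8, 37, -33), (-33, 29, 12), (12, 43, -12), (-12, 29, 33), (33, 37, -8), (-8, 43, 18), (18, 29, -22), (-22, 15, 25), … (40 more)
cycles coincide ⇒ equivalent

yes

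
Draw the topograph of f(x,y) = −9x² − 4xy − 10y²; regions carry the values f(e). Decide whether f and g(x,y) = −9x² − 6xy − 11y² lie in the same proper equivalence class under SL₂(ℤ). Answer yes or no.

D₁ = -344, D₂ = -360
discriminants differ ⇒ not SL₂(ℤ)-equivalent

no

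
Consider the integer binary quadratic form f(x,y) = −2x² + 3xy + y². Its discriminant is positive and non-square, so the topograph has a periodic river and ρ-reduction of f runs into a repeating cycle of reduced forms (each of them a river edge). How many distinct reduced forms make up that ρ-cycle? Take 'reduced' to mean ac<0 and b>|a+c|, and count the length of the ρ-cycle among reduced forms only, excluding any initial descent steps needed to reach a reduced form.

D = 17, ⌊√D⌋ = 4
river: ρ → (1,3,-2)
river: ρ → (-2,1,2)
river: ρ → (2,3,-1)
river: ρ → (-1,3,2)
river: ρ → (2,1,-2)
river: ρ → (-2,3,1)
ρ-cycle length = 6 (tail of 0 descent steps not counted)

6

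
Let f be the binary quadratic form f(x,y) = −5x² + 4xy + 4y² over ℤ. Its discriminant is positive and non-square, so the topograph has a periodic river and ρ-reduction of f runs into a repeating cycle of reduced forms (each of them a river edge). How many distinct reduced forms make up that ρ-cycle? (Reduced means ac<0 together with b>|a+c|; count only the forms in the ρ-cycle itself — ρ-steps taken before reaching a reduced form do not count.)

D = 96, ⌊√D⌋ = 9
river: ρ → (4,4,-5)
river: ρ → (-5,6,3)
river: ρ → (3,6,-5)
river: ρ → (-5,4,4)
ρ-cycle length = 4 (tail of 0 descent steps not counted)

4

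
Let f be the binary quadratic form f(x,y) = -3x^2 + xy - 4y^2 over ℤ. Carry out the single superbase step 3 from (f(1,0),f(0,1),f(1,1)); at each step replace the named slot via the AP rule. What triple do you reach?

start (-3,-4,-6) = (f(1,0),f(0,1),f(1,1))
replace slot 3: 2·((-3)+(-4)) − (-6) = -8 → (-3,-4,-8)

-3,-4,-8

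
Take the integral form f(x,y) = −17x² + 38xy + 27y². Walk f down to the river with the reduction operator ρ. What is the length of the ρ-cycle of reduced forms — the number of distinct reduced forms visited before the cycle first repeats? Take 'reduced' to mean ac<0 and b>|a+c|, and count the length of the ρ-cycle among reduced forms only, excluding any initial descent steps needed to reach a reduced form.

D = 3280, ⌊√D⌋ = 57
river: ρ → (27,16,-28)
river: ρ → (-28,40,15)
river: ρ → (15,50,-13)
river: ρ → (-13,54,7)
river: ρ → (7,44,-48)
river: ρ → (-48,52,3)
river: ρ → (3,56,-12)
river: ρ → (-12,40,35)
river: ρ → (35,30,-17)
river: ρ → (-17,38,27)
ρ-cycle length = 10 (tail of 0 descent steps not counted)

10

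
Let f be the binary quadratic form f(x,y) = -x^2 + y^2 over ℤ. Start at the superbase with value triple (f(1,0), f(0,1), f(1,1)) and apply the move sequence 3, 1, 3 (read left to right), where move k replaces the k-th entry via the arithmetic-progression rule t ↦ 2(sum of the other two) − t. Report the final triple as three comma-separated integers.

start (-1,1,0) = (f(1,0),f(0,1),f(1,1))
replace slot 3: 2·((-1)+1) − 0 = 0 → (-1,1,0)
replace slot 1: 2·(1+0) − (-1) = 3 → (3,1,0)
replace slot 3: 2·(3+1) − 0 = 8 → (3,1,8)

3,1,8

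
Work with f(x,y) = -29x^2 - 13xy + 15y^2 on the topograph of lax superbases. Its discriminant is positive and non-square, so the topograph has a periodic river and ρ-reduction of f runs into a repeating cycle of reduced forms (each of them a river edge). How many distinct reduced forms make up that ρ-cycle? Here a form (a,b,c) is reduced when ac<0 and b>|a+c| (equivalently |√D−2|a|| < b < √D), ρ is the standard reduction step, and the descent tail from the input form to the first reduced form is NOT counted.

D = 1909, ⌊√D⌋ = 43
descent: ρ → (15,43,-1)  [lands on river]
river: ρ → (-1,43,15)
river: ρ → (15,17,-27)
river: ρ → (-27,37,5)
river: ρ → (5,43,-3)
river: ρ → (-3,41,19)
river: ρ → (19,35,-9)
river: ρ → (-9,37,15)
river: ρ → (15,23,-23)
river: ρ → (-23,23,15)
river: ρ → (15,37,-9)
river: ρ → (-9,35,19)
river: ρ → (19,41,-3)
river: ρ → (-3,43,5)
river: ρ → (5,37,-27)
river: ρ → (-27,17,15)
ρ-cycle length = 16 (tail of 1 descent step not counted)

16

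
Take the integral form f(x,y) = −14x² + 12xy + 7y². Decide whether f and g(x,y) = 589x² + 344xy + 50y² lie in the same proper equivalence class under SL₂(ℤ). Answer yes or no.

D₁ = 536, D₂ = 536
river cycle of f (length 14): (7, 16, -10), (-10, 4, 13), (13, 22, -1), (-1, 22, 13), (13, 4, -10), (-10, 16, 7), (7, 12, -14), (-14, 16, 5), (5, 14, -17), (-17, 20, 2), … (4 more)
river cycle of g (length 14): (7, 16, -10), (-10, 4, 13), (13, 22, -1), (-1, 22, 13), (13, 4, -10), (-10, 16, 7), (7, 12, -14), (-14, 16, 5), (5, 14, -17), (-17, 20, 2), … (4 more)
cycles coincide ⇒ equivalent

yes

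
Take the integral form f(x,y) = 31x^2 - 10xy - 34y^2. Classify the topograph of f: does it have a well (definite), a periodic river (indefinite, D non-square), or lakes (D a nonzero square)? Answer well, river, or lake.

D = b²−4ac = (-10)² − 4·31·(-34) = 4316
D > 0 non-square ⇒ indefinite ⇒ periodic river

river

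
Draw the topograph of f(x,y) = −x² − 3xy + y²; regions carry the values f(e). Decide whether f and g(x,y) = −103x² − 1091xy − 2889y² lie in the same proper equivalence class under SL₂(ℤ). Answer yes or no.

D₁ = 13, D₂ = 13
river cycle of f (length 2): (1, 3, -1), (-1, 3, 1)
river cycle of g (length 2): (-1, 3, 1), (1, 3, -1)
cycles coincide ⇒ equivalent

yes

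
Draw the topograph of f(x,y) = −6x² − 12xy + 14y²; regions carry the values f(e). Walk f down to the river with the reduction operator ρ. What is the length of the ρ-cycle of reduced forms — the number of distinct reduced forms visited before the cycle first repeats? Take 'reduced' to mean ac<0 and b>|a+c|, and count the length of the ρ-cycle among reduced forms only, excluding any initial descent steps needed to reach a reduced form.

D = 480, ⌊√D⌋ = 21
descent: ρ → (14,12,-6)  [lands on river]
river: ρ → (-6,12,14)
river: ρ → (14,16,-4)
river: ρ → (-4,16,14)
ρ-cycle length = 4 (tail of 1 descent step not counted)

4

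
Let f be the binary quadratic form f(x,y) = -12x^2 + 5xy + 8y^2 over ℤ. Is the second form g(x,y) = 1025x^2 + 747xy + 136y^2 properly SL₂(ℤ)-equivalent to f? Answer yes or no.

D₁ = 409, D₂ = 409
river cycle of f (length 54): (8, 11, -9), (-9, 7, 10), (10, 13, -6), (-6, 11, 12), (12, 13, -5), (-5, 17, 6), (6, 19, -2), (-2, 17, 15), (15, 13, -4), (-4, 19, 3), … (44 more)
river cycle of g (length 54): (8, 11, -9), (-9, 7, 10), (10, 13, -6), (-6, 11, 12), (12, 13, -5), (-5, 17, 6), (6, 19, -2), (-2, 17, 15), (15, 13, -4), (-4, 19, 3), … (44 more)
cycles coincide ⇒ equivalent

yes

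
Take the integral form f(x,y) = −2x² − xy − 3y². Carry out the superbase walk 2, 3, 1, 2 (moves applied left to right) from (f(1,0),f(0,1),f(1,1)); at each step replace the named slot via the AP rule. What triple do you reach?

start (-2,-3,-6) = (f(1,0),f(0,1),f(1,1))
replace slot 2: 2·((-2)+(-6)) − (-3) = -13 → (-2,-13,-6)
replace slot 3: 2·((-2)+(-13)) − (-6) = -24 → (-2,-13,-24)
replace slot 1: 2·((-13)+(-24)) − (-2) = -72 → (-72,-13,-24)
replace slot 2: 2·((-72)+(-24)) − (-13) = -179 → (-72,-179,-24)

-72,-179,-24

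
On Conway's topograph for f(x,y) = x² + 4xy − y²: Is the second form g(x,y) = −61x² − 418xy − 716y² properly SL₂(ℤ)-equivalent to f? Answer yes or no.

D₁ = 20, D₂ = 20
river cycle of f (length 2): (-1, 4, 1), (1, 4, -1)
river cycle of g (length 2): (-1, 4, 1), (1, 4, -1)
cycles coincide ⇒ equivalent

yes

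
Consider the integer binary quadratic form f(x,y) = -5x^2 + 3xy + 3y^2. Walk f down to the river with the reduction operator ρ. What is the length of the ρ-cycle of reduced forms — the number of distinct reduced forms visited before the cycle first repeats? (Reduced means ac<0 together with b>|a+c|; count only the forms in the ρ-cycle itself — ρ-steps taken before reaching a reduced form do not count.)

D = 69, ⌊√D⌋ = 8
river: ρ → (3,3,-5)
river: ρ → (-5,7,1)
river: ρ → (1,7,-5)
river: ρ → (-5,3,3)
ρ-cycle length = 4 (tail of 0 descent steps not counted)

4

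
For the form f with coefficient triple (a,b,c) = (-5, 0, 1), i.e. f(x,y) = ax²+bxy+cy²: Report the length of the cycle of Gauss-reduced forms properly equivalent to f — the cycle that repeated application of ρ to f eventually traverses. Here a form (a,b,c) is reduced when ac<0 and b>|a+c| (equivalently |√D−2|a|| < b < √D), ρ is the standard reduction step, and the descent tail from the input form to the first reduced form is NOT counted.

D = 20, ⌊√D⌋ = 4
descent: ρ → (1,4,-1)  [lands on river]
river: ρ → (-1,4,1)
ρ-cycle length = 2 (tail of 1 descent step not counted)

2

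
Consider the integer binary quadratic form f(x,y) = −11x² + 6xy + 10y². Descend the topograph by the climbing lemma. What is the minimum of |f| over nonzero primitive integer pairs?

river: ρ → (10,14,-7)
river: ρ → (-7,14,10)
river: ρ → (10,6,-11)
river: ρ → (-11,16,5)
river: ρ → (5,14,-14)
river: ρ → (-14,14,5)
river: ρ → (5,16,-11)
river: ρ → (-11,6,10)
closes: descent 0, river 8
min |a| on river = 5

5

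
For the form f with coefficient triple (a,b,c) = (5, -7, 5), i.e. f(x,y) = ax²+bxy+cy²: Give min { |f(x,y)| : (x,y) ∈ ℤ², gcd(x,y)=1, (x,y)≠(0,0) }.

translate: b→3 (≡-7 mod 10), so (5,-7,5)→(5,3,3)
flip: (5,3,3)→(3,-3,5)
translate: b→3 (≡-3 mod 6), so (3,-3,5)→(3,3,5)
reduced (well bottom): (3,3,5) with a≤c, −a<b≤a
well minimum = a = 3

3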